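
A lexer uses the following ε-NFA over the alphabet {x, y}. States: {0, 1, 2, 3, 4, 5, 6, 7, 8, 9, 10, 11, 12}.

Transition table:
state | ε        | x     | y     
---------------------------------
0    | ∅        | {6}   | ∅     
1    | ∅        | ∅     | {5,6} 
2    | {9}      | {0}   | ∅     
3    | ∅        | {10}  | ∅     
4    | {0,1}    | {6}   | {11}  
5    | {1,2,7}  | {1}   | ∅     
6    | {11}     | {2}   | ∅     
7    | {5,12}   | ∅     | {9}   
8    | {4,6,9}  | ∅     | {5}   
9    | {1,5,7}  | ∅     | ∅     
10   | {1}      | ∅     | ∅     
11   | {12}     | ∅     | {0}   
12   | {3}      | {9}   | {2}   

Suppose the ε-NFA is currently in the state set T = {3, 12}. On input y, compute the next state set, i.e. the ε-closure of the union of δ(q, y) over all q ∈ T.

12 on y → {2}.
No y-transition from 3.
Union after reading y: {2}.
Now take the ε-closure:
From 2 via ε: add 9.
From 9 via ε: add 1, 5, 7.
From 7 via ε: add 12.
From 12 via ε: add 3.
No new states can be added; the closed set is {1, 2, 3, 5, 7, 9, 12}.

{1, 2, 3, 5, 7, 9, 12}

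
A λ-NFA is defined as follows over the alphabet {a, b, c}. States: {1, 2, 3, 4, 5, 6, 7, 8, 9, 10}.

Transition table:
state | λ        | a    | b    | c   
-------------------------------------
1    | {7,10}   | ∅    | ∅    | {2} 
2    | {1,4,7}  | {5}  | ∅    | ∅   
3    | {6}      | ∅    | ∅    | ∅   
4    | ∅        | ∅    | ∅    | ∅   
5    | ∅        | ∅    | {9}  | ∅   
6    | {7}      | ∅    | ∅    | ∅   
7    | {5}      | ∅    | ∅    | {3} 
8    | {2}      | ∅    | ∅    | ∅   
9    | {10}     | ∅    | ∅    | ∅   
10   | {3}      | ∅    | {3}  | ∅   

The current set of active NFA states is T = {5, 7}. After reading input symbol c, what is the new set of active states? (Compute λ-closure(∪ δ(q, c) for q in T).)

7 on c → {3}.
No c-transition from 5.
Union after reading c: {3}.
Now take the λ-closure:
From 3 via λ: add 6.
From 6 via λ: add 7.
From 7 via λ: add 5.
No new states can be added; the closed set is {3, 5, 6, 7}.

{3, 5, 6, 7}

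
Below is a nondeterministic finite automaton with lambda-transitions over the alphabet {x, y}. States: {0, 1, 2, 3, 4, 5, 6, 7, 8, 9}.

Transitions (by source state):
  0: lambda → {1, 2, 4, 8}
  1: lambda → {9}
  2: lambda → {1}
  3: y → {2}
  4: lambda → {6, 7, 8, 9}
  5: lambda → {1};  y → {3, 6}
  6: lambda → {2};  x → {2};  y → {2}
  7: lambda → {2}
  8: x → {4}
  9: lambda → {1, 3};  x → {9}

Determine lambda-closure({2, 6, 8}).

Start with {2, 6, 8}.
From 2 via lambda: add 1.
From 1 via lambda: add 9.
From 9 via lambda: add 3.
No new states can be added; the closed set is {1, 2, 3, 6, 8, 9}.

{1, 2, 3, 6, 8, 9}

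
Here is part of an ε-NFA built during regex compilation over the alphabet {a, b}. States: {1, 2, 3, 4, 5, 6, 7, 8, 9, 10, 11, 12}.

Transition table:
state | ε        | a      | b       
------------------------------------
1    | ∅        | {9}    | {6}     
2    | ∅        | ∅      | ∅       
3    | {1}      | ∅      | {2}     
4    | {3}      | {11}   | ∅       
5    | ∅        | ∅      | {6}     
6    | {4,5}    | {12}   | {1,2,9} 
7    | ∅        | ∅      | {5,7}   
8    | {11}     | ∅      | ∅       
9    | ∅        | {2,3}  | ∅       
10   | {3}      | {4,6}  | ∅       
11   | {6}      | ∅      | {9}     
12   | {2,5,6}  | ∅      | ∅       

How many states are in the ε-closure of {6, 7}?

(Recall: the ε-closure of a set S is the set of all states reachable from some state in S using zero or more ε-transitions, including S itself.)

6

Start with {6, 7}.
From 6 via ε: add 4, 5.
From 4 via ε: add 3.
From 3 via ε: add 1.
ε-closure = {1, 3, 4, 5, 6, 7}, which has 6 states.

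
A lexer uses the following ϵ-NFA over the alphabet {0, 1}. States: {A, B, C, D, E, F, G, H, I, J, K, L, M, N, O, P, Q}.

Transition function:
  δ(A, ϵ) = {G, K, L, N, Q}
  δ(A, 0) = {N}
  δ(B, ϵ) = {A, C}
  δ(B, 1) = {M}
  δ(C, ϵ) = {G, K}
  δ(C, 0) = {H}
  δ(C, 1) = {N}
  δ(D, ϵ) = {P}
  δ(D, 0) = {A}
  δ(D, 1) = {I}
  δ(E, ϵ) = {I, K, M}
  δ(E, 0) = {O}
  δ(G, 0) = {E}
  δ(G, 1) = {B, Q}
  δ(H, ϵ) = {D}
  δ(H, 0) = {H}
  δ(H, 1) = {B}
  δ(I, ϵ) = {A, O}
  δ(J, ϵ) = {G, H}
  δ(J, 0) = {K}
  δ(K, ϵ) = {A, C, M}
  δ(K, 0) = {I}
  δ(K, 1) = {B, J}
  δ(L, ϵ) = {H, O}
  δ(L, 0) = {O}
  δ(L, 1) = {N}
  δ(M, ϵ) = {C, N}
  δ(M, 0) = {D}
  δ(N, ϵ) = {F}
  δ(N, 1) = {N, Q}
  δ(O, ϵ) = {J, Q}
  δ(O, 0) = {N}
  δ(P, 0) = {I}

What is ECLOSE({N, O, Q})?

Start with {N, O, Q}.
From N via ϵ: add F.
From O via ϵ: add J.
From J via ϵ: add G, H.
From H via ϵ: add D.
From D via ϵ: add P.
No new states can be added; the closed set is {D, F, G, H, J, N, O, P, Q}.

{D, F, G, H, J, N, O, P, Q}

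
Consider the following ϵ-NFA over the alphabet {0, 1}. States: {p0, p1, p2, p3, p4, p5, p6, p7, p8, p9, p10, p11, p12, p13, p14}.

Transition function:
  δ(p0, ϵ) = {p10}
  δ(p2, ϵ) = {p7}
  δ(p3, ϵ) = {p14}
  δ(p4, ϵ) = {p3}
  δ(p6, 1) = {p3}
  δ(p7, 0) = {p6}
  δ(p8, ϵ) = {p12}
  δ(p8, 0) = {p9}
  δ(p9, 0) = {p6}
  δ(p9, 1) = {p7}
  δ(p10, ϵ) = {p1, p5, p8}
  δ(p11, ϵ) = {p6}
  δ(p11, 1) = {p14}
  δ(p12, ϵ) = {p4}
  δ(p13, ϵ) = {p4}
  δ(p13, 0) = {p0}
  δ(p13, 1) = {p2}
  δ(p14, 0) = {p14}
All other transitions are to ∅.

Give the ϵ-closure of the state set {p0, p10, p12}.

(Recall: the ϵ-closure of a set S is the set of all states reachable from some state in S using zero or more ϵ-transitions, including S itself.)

{p0, p1, p3, p4, p5, p8, p10, p12, p14}

Start with {p0, p10, p12}.
From p10 via ϵ: add p1, p5, p8.
From p12 via ϵ: add p4.
From p4 via ϵ: add p3.
From p3 via ϵ: add p14.
No new states can be added; the closed set is {p0, p1, p3, p4, p5, p8, p10, p12, p14}.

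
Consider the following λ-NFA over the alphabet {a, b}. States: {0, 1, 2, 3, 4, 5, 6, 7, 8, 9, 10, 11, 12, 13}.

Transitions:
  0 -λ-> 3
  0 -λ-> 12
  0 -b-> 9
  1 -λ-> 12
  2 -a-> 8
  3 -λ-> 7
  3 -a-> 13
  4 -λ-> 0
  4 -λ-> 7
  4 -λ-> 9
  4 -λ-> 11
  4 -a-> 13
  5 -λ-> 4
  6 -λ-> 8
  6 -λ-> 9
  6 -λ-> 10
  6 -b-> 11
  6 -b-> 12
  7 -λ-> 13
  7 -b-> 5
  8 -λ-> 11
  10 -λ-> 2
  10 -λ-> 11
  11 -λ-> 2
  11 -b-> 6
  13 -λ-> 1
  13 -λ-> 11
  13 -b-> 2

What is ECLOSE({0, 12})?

Start with {0, 12}.
From 0 via λ: add 3.
From 3 via λ: add 7.
From 7 via λ: add 13.
From 13 via λ: add 1, 11.
From 11 via λ: add 2.
No new states can be added; the closed set is {0, 1, 2, 3, 7, 11, 12, 13}.

{0, 1, 2, 3, 7, 11, 12, 13}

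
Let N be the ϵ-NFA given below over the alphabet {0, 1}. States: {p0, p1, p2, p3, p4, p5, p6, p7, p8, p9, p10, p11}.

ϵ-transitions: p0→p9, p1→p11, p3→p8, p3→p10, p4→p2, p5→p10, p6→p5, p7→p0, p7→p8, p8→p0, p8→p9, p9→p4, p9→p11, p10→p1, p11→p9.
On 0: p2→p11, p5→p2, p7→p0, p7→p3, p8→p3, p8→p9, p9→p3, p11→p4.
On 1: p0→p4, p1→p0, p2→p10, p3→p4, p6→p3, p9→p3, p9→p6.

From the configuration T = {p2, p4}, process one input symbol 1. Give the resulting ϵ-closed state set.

p2 on 1 → {p10}.
No 1-transition from p4.
Union after reading 1: {p10}.
Now take the ϵ-closure:
From p10 via ϵ: add p1.
From p1 via ϵ: add p11.
From p11 via ϵ: add p9.
From p9 via ϵ: add p4.
From p4 via ϵ: add p2.
No new states can be added; the closed set is {p1, p2, p4, p9, p10, p11}.

{p1, p2, p4, p9, p10, p11}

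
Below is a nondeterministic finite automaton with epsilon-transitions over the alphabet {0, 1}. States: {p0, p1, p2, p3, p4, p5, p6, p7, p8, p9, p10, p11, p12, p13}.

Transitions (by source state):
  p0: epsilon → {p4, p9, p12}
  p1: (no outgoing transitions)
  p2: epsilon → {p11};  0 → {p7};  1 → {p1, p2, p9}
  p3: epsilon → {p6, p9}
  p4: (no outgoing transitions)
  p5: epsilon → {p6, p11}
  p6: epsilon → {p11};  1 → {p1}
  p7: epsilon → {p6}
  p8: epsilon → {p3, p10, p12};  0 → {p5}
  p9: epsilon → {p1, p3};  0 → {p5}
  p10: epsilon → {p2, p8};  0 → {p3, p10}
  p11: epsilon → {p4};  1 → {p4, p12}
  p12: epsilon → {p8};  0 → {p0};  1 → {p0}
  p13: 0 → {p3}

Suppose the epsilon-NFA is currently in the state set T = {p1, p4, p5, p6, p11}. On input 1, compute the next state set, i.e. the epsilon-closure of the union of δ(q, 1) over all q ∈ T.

{p1, p2, p3, p4, p6, p8, p9, p10, p11, p12}

p6 on 1 → {p1}.
p11 on 1 → {p4, p12}.
No 1-transition from p1, p4, p5.
Union after reading 1: {p1, p4, p12}.
Now take the epsilon-closure:
From p12 via epsilon: add p8.
From p8 via epsilon: add p3, p10.
From p3 via epsilon: add p6, p9.
From p10 via epsilon: add p2.
From p2 via epsilon: add p11.
No new states can be added; the closed set is {p1, p2, p3, p4, p6, p8, p9, p10, p11, p12}.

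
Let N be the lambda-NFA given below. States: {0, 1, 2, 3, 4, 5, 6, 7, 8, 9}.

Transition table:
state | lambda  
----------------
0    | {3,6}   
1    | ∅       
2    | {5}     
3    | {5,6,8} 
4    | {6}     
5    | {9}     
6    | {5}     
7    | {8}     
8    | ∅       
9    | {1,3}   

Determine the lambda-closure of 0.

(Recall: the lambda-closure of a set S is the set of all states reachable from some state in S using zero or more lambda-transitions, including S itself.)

Start with {0}.
From 0 via lambda: add 3, 6.
From 3 via lambda: add 5, 8.
From 5 via lambda: add 9.
From 9 via lambda: add 1.
No new states can be added; the closed set is {0, 1, 3, 5, 6, 8, 9}.

{0, 1, 3, 5, 6, 8, 9}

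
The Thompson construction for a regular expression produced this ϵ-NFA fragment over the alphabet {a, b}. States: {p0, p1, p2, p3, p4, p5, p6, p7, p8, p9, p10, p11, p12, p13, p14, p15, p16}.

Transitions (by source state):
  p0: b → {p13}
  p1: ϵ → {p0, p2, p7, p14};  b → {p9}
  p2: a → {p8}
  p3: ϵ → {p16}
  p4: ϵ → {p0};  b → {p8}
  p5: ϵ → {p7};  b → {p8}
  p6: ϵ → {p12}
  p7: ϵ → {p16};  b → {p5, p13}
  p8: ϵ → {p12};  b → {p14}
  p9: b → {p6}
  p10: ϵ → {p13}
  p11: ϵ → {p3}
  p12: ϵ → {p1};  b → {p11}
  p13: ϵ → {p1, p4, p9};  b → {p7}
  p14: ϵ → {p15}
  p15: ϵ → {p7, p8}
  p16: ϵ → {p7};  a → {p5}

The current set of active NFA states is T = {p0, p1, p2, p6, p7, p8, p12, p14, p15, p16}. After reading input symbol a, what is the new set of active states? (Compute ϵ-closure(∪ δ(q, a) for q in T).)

p2 on a → {p8}.
p16 on a → {p5}.
No a-transition from p0, p1, p6, p7, p8, p12, p14, p15.
Union after reading a: {p5, p8}.
Now take the ϵ-closure:
From p5 via ϵ: add p7.
From p8 via ϵ: add p12.
From p7 via ϵ: add p16.
From p12 via ϵ: add p1.
From p1 via ϵ: add p0, p2, p14.
From p14 via ϵ: add p15.
No new states can be added; the closed set is {p0, p1, p2, p5, p7, p8, p12, p14, p15, p16}.

{p0, p1, p2, p5, p7, p8, p12, p14, p15, p16}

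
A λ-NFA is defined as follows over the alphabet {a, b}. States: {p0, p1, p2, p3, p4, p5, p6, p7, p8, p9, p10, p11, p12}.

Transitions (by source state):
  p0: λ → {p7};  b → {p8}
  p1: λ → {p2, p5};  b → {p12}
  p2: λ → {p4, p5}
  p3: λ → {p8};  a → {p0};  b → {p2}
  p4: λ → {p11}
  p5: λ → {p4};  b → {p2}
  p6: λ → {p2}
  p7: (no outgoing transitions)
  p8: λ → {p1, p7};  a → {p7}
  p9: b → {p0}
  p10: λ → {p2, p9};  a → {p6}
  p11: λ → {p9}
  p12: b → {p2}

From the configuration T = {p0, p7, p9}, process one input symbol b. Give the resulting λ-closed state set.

{p0, p1, p2, p4, p5, p7, p8, p9, p11}

p0 on b → {p8}.
p9 on b → {p0}.
No b-transition from p7.
Union after reading b: {p0, p8}.
Now take the λ-closure:
From p0 via λ: add p7.
From p8 via λ: add p1.
From p1 via λ: add p2, p5.
From p2 via λ: add p4.
From p4 via λ: add p11.
From p11 via λ: add p9.
No new states can be added; the closed set is {p0, p1, p2, p4, p5, p7, p8, p9, p11}.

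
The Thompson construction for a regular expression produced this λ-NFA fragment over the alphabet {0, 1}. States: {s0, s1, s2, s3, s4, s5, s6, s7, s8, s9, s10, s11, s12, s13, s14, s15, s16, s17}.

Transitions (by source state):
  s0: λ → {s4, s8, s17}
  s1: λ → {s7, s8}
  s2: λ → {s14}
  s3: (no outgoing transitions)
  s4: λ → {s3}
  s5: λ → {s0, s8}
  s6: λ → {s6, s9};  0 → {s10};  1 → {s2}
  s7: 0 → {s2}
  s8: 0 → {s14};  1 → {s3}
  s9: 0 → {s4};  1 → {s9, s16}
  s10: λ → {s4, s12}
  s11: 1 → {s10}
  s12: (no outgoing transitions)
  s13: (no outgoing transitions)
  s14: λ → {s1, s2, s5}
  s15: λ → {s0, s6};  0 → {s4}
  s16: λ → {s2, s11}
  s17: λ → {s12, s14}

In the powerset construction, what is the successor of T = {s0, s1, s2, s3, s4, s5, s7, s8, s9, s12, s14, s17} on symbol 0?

s7 on 0 → {s2}.
s8 on 0 → {s14}.
s9 on 0 → {s4}.
No 0-transition from s0, s1, s2, s3, s4, s5, s12, s14, s17.
Union after reading 0: {s2, s4, s14}.
Now take the λ-closure:
From s4 via λ: add s3.
From s14 via λ: add s1, s5.
From s1 via λ: add s7, s8.
From s5 via λ: add s0.
From s0 via λ: add s17.
From s17 via λ: add s12.
No new states can be added; the closed set is {s0, s1, s2, s3, s4, s5, s7, s8, s12, s14, s17}.

{s0, s1, s2, s3, s4, s5, s7, s8, s12, s14, s17}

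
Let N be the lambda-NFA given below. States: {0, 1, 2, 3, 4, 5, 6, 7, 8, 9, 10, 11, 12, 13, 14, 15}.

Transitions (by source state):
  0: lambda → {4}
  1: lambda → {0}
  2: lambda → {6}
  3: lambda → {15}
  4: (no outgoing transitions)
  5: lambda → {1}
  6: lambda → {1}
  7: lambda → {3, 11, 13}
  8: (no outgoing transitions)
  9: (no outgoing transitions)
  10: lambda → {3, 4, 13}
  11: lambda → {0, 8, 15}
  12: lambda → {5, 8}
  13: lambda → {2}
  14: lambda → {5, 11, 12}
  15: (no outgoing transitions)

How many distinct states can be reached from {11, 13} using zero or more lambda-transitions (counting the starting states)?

9

Start with {11, 13}.
From 11 via lambda: add 0, 8, 15.
From 13 via lambda: add 2.
From 0 via lambda: add 4.
From 2 via lambda: add 6.
From 6 via lambda: add 1.
lambda-closure = {0, 1, 2, 4, 6, 8, 11, 13, 15}, which has 9 states.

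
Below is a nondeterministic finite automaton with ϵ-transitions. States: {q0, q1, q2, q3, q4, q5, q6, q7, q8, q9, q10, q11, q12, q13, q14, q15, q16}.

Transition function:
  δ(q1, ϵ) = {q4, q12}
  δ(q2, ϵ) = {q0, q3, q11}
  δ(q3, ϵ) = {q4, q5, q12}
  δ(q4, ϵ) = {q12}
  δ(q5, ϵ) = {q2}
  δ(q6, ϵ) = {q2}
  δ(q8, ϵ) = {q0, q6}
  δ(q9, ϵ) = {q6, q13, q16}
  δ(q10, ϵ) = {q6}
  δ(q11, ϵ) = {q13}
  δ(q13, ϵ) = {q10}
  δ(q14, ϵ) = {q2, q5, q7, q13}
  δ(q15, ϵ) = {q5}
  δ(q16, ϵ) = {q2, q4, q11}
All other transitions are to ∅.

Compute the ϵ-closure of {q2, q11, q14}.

Start with {q2, q11, q14}.
From q2 via ϵ: add q0, q3.
From q11 via ϵ: add q13.
From q14 via ϵ: add q5, q7.
From q3 via ϵ: add q4, q12.
From q13 via ϵ: add q10.
From q10 via ϵ: add q6.
No new states can be added; the closed set is {q0, q2, q3, q4, q5, q6, q7, q10, q11, q12, q13, q14}.

{q0, q2, q3, q4, q5, q6, q7, q10, q11, q12, q13, q14}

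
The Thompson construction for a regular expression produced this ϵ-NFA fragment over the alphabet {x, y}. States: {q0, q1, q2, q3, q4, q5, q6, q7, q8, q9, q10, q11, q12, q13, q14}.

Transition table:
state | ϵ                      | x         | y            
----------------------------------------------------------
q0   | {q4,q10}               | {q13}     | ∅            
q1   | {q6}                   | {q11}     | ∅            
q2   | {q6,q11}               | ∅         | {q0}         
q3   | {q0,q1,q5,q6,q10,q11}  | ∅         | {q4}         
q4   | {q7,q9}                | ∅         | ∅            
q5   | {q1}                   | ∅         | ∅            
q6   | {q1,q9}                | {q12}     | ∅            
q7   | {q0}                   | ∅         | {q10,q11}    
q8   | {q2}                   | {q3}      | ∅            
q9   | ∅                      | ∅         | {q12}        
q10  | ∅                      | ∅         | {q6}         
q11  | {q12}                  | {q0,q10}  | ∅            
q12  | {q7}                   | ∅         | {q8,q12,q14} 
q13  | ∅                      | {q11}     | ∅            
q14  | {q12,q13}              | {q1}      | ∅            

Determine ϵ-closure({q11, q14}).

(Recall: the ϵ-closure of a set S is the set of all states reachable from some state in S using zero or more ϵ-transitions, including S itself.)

{q0, q4, q7, q9, q10, q11, q12, q13, q14}

Start with {q11, q14}.
From q11 via ϵ: add q12.
From q14 via ϵ: add q13.
From q12 via ϵ: add q7.
From q7 via ϵ: add q0.
From q0 via ϵ: add q4, q10.
From q4 via ϵ: add q9.
No new states can be added; the closed set is {q0, q4, q7, q9, q10, q11, q12, q13, q14}.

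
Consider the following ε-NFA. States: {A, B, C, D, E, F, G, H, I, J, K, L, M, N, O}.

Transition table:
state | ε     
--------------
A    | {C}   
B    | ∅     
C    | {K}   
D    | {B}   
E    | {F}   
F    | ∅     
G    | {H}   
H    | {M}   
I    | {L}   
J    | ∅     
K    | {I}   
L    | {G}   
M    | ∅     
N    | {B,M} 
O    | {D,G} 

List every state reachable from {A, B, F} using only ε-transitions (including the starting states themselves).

{A, B, C, F, G, H, I, K, L, M}

Start with {A, B, F}.
From A via ε: add C.
From C via ε: add K.
From K via ε: add I.
From I via ε: add L.
From L via ε: add G.
From G via ε: add H.
From H via ε: add M.
No new states can be added; the closed set is {A, B, C, F, G, H, I, K, L, M}.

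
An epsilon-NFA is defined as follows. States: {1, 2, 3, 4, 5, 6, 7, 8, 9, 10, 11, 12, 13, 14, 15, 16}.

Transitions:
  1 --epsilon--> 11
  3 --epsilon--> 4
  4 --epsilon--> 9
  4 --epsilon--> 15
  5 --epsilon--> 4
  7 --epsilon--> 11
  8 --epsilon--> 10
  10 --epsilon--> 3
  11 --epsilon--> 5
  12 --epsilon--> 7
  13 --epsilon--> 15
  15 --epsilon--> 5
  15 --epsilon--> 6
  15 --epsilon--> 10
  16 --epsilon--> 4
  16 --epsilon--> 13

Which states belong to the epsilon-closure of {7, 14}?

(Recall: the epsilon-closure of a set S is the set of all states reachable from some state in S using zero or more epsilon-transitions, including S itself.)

{3, 4, 5, 6, 7, 9, 10, 11, 14, 15}

Start with {7, 14}.
From 7 via epsilon: add 11.
From 11 via epsilon: add 5.
From 5 via epsilon: add 4.
From 4 via epsilon: add 9, 15.
From 15 via epsilon: add 6, 10.
From 10 via epsilon: add 3.
No new states can be added; the closed set is {3, 4, 5, 6, 7, 9, 10, 11, 14, 15}.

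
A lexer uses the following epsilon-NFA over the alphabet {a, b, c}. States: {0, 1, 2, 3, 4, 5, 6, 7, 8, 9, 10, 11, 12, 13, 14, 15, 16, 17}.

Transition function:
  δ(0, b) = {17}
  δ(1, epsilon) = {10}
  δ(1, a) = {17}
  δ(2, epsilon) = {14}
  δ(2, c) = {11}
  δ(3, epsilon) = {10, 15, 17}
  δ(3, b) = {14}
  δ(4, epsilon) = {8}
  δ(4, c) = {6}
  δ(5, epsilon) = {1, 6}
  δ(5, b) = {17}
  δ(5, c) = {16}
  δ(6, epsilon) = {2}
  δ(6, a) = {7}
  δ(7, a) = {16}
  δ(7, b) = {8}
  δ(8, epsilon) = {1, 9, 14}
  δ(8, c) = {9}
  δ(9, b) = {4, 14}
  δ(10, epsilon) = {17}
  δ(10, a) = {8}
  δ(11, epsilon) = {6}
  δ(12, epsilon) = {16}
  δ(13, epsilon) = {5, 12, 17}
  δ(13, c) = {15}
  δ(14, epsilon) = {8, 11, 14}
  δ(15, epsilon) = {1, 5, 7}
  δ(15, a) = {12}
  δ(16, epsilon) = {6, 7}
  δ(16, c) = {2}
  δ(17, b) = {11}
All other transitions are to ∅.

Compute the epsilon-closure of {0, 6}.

{0, 1, 2, 6, 8, 9, 10, 11, 14, 17}

Start with {0, 6}.
From 6 via epsilon: add 2.
From 2 via epsilon: add 14.
From 14 via epsilon: add 8, 11.
From 8 via epsilon: add 1, 9.
From 1 via epsilon: add 10.
From 10 via epsilon: add 17.
No new states can be added; the closed set is {0, 1, 2, 6, 8, 9, 10, 11, 14, 17}.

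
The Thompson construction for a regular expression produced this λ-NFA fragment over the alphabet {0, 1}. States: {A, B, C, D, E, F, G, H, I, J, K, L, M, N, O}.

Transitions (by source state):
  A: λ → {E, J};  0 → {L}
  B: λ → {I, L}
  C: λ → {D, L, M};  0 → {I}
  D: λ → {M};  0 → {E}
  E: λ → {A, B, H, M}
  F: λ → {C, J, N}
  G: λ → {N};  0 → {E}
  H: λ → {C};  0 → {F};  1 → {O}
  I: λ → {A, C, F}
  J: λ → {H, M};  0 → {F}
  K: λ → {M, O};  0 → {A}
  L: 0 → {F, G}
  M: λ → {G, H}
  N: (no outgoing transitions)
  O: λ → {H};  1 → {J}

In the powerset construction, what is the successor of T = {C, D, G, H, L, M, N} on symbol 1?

{C, D, G, H, L, M, N, O}

H on 1 → {O}.
No 1-transition from C, D, G, L, M, N.
Union after reading 1: {O}.
Now take the λ-closure:
From O via λ: add H.
From H via λ: add C.
From C via λ: add D, L, M.
From M via λ: add G.
From G via λ: add N.
No new states can be added; the closed set is {C, D, G, H, L, M, N, O}.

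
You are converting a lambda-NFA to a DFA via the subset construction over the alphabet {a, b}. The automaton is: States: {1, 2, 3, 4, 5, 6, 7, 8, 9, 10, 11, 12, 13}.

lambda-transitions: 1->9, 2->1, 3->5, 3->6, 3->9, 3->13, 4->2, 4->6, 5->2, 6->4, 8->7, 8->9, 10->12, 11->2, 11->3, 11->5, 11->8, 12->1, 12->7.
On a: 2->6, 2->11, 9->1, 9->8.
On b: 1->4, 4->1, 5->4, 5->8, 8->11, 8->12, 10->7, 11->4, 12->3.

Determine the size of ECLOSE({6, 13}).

Start with {6, 13}.
From 6 via lambda: add 4.
From 4 via lambda: add 2.
From 2 via lambda: add 1.
From 1 via lambda: add 9.
lambda-closure = {1, 2, 4, 6, 9, 13}, which has 6 states.

6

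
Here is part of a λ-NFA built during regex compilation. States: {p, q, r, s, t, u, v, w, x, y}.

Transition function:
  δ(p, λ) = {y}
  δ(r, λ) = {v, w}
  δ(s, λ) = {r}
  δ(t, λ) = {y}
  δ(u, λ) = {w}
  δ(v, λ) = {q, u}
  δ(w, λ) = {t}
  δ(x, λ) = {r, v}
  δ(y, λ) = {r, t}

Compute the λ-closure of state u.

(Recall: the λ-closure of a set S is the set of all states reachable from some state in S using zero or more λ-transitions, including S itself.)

Start with {u}.
From u via λ: add w.
From w via λ: add t.
From t via λ: add y.
From y via λ: add r.
From r via λ: add v.
From v via λ: add q.
No new states can be added; the closed set is {q, r, t, u, v, w, y}.

{q, r, t, u, v, w, y}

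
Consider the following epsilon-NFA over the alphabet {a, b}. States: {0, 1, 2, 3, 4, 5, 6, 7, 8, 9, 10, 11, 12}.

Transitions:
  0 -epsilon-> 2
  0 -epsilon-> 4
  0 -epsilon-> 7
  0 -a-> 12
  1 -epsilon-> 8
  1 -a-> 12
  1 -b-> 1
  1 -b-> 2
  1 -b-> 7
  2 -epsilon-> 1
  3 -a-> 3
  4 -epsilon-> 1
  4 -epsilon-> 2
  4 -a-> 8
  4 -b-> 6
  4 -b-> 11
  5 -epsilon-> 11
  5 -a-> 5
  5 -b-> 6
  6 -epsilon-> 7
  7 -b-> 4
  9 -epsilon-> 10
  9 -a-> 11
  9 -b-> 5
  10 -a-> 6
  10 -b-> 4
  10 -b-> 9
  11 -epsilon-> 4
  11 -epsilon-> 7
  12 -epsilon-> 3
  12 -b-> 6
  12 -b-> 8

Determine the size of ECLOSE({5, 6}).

8

Start with {5, 6}.
From 5 via epsilon: add 11.
From 6 via epsilon: add 7.
From 11 via epsilon: add 4.
From 4 via epsilon: add 1, 2.
From 1 via epsilon: add 8.
epsilon-closure = {1, 2, 4, 5, 6, 7, 8, 11}, which has 8 states.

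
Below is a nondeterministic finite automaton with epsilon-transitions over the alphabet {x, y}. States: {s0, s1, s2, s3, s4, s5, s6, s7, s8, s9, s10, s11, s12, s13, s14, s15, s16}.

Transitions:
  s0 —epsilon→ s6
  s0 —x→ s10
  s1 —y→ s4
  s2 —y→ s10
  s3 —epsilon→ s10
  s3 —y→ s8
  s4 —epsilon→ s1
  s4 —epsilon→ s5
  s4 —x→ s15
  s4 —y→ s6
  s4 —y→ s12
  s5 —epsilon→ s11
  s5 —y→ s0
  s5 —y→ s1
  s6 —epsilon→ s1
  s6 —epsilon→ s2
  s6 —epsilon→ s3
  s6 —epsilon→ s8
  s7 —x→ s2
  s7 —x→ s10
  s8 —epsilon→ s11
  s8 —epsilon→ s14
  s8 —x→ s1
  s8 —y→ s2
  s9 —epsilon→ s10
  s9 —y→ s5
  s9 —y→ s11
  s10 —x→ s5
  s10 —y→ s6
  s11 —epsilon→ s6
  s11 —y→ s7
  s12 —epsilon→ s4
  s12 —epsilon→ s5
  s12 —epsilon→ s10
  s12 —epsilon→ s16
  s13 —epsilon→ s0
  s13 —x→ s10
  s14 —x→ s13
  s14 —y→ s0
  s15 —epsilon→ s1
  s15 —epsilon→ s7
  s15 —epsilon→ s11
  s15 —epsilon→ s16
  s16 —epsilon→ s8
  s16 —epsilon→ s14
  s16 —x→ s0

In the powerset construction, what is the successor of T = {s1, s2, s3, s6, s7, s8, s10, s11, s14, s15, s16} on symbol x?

{s0, s1, s2, s3, s5, s6, s8, s10, s11, s13, s14}

s7 on x → {s2, s10}.
s8 on x → {s1}.
s10 on x → {s5}.
s14 on x → {s13}.
s16 on x → {s0}.
No x-transition from s1, s2, s3, s6, s11, s15.
Union after reading x: {s0, s1, s2, s5, s10, s13}.
Now take the epsilon-closure:
From s0 via epsilon: add s6.
From s5 via epsilon: add s11.
From s6 via epsilon: add s3, s8.
From s8 via epsilon: add s14.
No new states can be added; the closed set is {s0, s1, s2, s3, s5, s6, s8, s10, s11, s13, s14}.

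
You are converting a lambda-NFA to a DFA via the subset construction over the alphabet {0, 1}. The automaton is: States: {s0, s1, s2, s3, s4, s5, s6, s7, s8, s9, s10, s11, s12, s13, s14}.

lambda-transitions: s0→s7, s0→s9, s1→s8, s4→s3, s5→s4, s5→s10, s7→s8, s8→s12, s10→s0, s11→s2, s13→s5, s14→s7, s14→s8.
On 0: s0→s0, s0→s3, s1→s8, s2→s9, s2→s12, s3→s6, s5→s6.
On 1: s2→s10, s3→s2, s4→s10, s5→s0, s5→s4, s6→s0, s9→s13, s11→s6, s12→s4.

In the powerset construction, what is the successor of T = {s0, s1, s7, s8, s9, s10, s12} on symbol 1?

{s0, s3, s4, s5, s7, s8, s9, s10, s12, s13}

s9 on 1 → {s13}.
s12 on 1 → {s4}.
No 1-transition from s0, s1, s7, s8, s10.
Union after reading 1: {s4, s13}.
Now take the lambda-closure:
From s4 via lambda: add s3.
From s13 via lambda: add s5.
From s5 via lambda: add s10.
From s10 via lambda: add s0.
From s0 via lambda: add s7, s9.
From s7 via lambda: add s8.
From s8 via lambda: add s12.
No new states can be added; the closed set is {s0, s3, s4, s5, s7, s8, s9, s10, s12, s13}.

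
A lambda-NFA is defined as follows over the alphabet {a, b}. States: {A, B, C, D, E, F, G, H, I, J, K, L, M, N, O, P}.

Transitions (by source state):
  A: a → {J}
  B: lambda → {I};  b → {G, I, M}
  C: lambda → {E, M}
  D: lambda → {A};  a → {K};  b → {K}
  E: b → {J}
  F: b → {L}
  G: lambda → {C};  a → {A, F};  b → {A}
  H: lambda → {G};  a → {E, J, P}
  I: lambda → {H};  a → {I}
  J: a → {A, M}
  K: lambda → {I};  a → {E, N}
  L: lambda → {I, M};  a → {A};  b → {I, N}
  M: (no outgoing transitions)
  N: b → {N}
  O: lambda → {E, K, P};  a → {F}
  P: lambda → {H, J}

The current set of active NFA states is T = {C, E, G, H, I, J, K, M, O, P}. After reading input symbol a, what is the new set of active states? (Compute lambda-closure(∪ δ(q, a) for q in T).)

{A, C, E, F, G, H, I, J, M, N, P}

G on a → {A, F}.
H on a → {E, J, P}.
I on a → {I}.
J on a → {A, M}.
K on a → {E, N}.
O on a → {F}.
No a-transition from C, E, M, P.
Union after reading a: {A, E, F, I, J, M, N, P}.
Now take the lambda-closure:
From I via lambda: add H.
From H via lambda: add G.
From G via lambda: add C.
No new states can be added; the closed set is {A, C, E, F, G, H, I, J, M, N, P}.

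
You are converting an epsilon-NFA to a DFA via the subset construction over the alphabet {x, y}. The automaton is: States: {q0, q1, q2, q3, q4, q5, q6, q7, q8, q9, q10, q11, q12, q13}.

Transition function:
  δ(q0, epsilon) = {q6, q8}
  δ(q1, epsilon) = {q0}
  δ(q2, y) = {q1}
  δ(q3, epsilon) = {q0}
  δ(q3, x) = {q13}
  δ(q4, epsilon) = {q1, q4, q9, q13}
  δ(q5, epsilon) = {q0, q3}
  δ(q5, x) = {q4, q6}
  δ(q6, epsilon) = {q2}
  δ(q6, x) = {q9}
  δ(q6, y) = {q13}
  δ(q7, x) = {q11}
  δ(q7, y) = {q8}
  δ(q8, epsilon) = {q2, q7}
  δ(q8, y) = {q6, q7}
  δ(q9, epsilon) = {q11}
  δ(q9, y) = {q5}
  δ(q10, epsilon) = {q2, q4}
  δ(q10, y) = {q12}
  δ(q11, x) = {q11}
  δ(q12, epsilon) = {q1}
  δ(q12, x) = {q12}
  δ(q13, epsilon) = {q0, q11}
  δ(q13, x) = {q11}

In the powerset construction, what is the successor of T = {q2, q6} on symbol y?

q2 on y → {q1}.
q6 on y → {q13}.
Union after reading y: {q1, q13}.
Now take the epsilon-closure:
From q1 via epsilon: add q0.
From q13 via epsilon: add q11.
From q0 via epsilon: add q6, q8.
From q6 via epsilon: add q2.
From q8 via epsilon: add q7.
No new states can be added; the closed set is {q0, q1, q2, q6, q7, q8, q11, q13}.

{q0, q1, q2, q6, q7, q8, q11, q13}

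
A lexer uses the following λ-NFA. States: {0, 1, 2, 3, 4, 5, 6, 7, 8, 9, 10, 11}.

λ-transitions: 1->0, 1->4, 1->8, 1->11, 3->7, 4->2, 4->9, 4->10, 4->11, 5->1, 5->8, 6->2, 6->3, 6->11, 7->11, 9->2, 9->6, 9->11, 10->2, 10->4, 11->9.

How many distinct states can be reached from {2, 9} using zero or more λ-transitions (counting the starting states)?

6

Start with {2, 9}.
From 9 via λ: add 6, 11.
From 6 via λ: add 3.
From 3 via λ: add 7.
λ-closure = {2, 3, 6, 7, 9, 11}, which has 6 states.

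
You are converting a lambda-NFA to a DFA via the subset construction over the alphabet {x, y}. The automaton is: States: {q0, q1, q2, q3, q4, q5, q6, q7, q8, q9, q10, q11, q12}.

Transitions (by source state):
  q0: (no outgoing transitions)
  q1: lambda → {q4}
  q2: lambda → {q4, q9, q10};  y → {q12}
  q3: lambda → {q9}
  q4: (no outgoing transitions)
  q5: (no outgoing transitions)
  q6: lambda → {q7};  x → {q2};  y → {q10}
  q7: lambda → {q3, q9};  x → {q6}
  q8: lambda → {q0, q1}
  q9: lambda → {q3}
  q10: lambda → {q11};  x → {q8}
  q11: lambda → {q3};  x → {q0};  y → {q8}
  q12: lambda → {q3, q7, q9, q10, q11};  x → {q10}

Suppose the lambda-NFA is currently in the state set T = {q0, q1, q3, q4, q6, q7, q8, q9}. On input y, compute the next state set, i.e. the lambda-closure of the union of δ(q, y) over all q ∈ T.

{q3, q9, q10, q11}

q6 on y → {q10}.
No y-transition from q0, q1, q3, q4, q7, q8, q9.
Union after reading y: {q10}.
Now take the lambda-closure:
From q10 via lambda: add q11.
From q11 via lambda: add q3.
From q3 via lambda: add q9.
No new states can be added; the closed set is {q3, q9, q10, q11}.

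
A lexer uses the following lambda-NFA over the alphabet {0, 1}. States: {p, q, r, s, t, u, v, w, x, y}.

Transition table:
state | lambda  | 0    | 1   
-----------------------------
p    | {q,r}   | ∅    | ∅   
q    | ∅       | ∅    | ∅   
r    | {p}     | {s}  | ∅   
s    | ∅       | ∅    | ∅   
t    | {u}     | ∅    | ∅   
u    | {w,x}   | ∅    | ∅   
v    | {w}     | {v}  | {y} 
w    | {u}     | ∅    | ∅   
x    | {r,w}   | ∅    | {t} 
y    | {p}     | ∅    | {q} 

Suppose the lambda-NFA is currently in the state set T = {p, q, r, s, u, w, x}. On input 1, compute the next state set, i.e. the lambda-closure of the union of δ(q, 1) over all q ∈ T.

x on 1 → {t}.
No 1-transition from p, q, r, s, u, w.
Union after reading 1: {t}.
Now take the lambda-closure:
From t via lambda: add u.
From u via lambda: add w, x.
From x via lambda: add r.
From r via lambda: add p.
From p via lambda: add q.
No new states can be added; the closed set is {p, q, r, t, u, w, x}.

{p, q, r, t, u, w, x}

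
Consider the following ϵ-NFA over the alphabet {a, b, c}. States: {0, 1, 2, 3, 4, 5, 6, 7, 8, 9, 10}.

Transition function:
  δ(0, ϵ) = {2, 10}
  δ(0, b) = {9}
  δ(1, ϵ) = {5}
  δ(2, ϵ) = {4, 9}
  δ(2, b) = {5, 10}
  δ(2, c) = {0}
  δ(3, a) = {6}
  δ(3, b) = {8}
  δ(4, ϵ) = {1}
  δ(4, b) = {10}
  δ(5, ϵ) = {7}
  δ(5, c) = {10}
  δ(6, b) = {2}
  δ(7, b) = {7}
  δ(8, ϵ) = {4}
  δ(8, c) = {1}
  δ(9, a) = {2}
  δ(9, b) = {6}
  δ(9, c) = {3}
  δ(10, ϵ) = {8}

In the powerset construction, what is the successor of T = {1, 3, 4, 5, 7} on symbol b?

{1, 4, 5, 7, 8, 10}

3 on b → {8}.
4 on b → {10}.
7 on b → {7}.
No b-transition from 1, 5.
Union after reading b: {7, 8, 10}.
Now take the ϵ-closure:
From 8 via ϵ: add 4.
From 4 via ϵ: add 1.
From 1 via ϵ: add 5.
No new states can be added; the closed set is {1, 4, 5, 7, 8, 10}.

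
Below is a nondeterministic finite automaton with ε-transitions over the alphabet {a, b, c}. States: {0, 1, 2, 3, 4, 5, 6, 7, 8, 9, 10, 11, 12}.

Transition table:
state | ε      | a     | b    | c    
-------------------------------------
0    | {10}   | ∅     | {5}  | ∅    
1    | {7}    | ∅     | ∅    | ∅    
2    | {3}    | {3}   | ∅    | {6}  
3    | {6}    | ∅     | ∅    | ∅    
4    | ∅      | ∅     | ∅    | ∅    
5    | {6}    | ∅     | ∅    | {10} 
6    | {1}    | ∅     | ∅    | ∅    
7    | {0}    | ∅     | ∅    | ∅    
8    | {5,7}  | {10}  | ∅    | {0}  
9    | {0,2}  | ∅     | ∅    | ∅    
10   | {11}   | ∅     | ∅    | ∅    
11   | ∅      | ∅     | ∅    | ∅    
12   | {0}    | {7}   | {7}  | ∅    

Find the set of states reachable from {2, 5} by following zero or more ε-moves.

Start with {2, 5}.
From 2 via ε: add 3.
From 5 via ε: add 6.
From 6 via ε: add 1.
From 1 via ε: add 7.
From 7 via ε: add 0.
From 0 via ε: add 10.
From 10 via ε: add 11.
No new states can be added; the closed set is {0, 1, 2, 3, 5, 6, 7, 10, 11}.

{0, 1, 2, 3, 5, 6, 7, 10, 11}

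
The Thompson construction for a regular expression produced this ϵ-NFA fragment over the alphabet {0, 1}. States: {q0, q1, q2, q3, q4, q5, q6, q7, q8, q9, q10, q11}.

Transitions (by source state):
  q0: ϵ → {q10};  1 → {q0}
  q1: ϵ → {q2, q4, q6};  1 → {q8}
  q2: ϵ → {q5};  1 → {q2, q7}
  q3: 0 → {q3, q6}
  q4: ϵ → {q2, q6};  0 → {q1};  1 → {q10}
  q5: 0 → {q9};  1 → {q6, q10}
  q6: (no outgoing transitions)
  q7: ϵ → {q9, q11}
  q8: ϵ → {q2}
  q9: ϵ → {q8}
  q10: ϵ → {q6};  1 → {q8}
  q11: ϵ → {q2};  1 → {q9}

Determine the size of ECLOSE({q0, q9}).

7

Start with {q0, q9}.
From q0 via ϵ: add q10.
From q9 via ϵ: add q8.
From q8 via ϵ: add q2.
From q10 via ϵ: add q6.
From q2 via ϵ: add q5.
ϵ-closure = {q0, q2, q5, q6, q8, q9, q10}, which has 7 states.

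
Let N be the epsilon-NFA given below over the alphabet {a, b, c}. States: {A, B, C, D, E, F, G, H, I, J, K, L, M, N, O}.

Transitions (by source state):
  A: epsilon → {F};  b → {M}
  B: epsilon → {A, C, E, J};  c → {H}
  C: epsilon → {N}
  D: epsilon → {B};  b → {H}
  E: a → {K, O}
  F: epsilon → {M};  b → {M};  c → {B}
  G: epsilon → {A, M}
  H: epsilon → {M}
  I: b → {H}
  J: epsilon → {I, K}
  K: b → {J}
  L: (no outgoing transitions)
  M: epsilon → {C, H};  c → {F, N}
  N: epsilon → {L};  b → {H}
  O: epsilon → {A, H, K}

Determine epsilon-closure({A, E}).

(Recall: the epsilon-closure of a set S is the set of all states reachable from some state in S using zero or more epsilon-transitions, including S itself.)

{A, C, E, F, H, L, M, N}

Start with {A, E}.
From A via epsilon: add F.
From F via epsilon: add M.
From M via epsilon: add C, H.
From C via epsilon: add N.
From N via epsilon: add L.
No new states can be added; the closed set is {A, C, E, F, H, L, M, N}.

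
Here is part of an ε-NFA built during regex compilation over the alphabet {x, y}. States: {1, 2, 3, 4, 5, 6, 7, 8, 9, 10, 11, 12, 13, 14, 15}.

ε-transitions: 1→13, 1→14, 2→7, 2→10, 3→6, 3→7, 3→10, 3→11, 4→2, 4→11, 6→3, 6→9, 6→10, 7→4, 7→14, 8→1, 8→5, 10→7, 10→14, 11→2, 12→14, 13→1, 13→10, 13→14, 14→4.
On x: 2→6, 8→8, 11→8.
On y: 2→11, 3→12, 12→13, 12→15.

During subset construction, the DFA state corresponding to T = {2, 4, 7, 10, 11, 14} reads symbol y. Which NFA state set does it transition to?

2 on y → {11}.
No y-transition from 4, 7, 10, 11, 14.
Union after reading y: {11}.
Now take the ε-closure:
From 11 via ε: add 2.
From 2 via ε: add 7, 10.
From 7 via ε: add 4, 14.
No new states can be added; the closed set is {2, 4, 7, 10, 11, 14}.

{2, 4, 7, 10, 11, 14}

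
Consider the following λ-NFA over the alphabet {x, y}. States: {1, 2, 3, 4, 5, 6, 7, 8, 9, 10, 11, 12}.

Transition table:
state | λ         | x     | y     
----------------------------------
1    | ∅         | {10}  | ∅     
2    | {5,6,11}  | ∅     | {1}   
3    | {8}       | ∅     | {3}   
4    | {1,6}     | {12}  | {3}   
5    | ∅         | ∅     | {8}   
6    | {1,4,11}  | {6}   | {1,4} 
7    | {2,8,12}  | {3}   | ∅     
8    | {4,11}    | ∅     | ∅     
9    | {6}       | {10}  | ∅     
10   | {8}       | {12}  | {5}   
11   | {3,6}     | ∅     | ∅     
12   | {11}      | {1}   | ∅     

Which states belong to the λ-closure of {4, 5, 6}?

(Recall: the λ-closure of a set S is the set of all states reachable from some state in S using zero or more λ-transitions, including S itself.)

Start with {4, 5, 6}.
From 4 via λ: add 1.
From 6 via λ: add 11.
From 11 via λ: add 3.
From 3 via λ: add 8.
No new states can be added; the closed set is {1, 3, 4, 5, 6, 8, 11}.

{1, 3, 4, 5, 6, 8, 11}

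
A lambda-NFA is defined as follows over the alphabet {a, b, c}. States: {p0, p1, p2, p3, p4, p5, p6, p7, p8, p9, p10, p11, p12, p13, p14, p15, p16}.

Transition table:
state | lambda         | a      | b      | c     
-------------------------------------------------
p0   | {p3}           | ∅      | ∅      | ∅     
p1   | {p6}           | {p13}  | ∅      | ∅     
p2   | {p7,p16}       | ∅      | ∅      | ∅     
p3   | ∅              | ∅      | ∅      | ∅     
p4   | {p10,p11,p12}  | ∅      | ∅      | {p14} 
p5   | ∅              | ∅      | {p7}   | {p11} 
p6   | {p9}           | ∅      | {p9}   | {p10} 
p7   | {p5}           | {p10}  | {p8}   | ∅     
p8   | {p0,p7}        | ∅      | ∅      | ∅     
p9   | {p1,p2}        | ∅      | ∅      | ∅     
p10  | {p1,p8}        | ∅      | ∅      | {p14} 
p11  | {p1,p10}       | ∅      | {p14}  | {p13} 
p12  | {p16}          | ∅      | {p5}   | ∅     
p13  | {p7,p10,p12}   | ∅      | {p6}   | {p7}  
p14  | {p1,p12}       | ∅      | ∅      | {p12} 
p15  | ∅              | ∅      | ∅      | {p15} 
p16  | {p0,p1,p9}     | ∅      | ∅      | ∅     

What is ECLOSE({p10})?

{p0, p1, p2, p3, p5, p6, p7, p8, p9, p10, p16}

Start with {p10}.
From p10 via lambda: add p1, p8.
From p1 via lambda: add p6.
From p8 via lambda: add p0, p7.
From p0 via lambda: add p3.
From p6 via lambda: add p9.
From p7 via lambda: add p5.
From p9 via lambda: add p2.
From p2 via lambda: add p16.
No new states can be added; the closed set is {p0, p1, p2, p3, p5, p6, p7, p8, p9, p10, p16}.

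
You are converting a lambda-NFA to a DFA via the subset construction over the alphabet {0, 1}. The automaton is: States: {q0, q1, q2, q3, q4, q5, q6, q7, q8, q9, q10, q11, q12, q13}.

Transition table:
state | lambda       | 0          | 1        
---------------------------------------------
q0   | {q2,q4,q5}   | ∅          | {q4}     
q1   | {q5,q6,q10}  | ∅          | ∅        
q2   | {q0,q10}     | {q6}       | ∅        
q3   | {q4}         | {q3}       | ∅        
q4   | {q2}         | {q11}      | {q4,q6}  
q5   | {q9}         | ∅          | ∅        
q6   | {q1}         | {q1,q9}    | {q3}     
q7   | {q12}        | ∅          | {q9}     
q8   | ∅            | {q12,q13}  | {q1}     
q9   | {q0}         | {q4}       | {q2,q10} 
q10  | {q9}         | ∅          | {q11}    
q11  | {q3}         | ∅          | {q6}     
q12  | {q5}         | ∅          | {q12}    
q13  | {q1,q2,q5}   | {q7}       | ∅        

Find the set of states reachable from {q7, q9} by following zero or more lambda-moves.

Start with {q7, q9}.
From q7 via lambda: add q12.
From q9 via lambda: add q0.
From q0 via lambda: add q2, q4, q5.
From q2 via lambda: add q10.
No new states can be added; the closed set is {q0, q2, q4, q5, q7, q9, q10, q12}.

{q0, q2, q4, q5, q7, q9, q10, q12}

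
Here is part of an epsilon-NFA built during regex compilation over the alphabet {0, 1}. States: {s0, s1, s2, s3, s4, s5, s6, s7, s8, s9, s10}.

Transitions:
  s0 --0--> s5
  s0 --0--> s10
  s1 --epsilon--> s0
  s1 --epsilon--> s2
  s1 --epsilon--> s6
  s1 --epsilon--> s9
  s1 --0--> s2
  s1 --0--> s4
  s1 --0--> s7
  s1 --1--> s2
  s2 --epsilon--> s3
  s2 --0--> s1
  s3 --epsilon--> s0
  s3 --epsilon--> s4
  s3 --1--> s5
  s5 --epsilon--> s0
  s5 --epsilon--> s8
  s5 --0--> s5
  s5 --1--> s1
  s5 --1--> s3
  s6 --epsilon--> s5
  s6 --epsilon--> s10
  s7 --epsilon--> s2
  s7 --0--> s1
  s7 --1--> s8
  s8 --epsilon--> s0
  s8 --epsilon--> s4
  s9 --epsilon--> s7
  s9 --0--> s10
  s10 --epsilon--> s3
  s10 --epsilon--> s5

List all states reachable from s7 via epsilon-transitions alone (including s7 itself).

{s0, s2, s3, s4, s7}

Start with {s7}.
From s7 via epsilon: add s2.
From s2 via epsilon: add s3.
From s3 via epsilon: add s0, s4.
No new states can be added; the closed set is {s0, s2, s3, s4, s7}.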